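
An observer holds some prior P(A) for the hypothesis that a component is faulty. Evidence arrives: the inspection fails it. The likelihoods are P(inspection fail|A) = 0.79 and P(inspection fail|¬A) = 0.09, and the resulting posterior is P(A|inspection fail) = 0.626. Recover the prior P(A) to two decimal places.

Bayes' rule in odds form gives O(A|E) = O(A)·[P(E|A)/P(E|¬A)], hence O(A) = O(A|E)/LR.
Posterior odds = 0.626/(1−0.626) = 1.6738. LR = 0.79/0.09 = 8.7778.
Prior odds = 1.6738/8.7778 = 0.1907, so P(A) = 0.1907/(1+0.1907) ≈ 0.16.

P(A) = 0.16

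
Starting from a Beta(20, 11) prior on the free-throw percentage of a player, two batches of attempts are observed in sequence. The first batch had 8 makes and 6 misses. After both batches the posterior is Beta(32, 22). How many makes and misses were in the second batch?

Because Beta–binomial updating is additive in the counts, the combined data contributed (α_post−α_prior, β_post−β_prior) successes and failures.
Total across both batches: 32−20=12 makes, 22−11=11 misses.
Subtract the first batch: 12−8=4 makes and 11−6=5 misses.

4 makes and 5 misses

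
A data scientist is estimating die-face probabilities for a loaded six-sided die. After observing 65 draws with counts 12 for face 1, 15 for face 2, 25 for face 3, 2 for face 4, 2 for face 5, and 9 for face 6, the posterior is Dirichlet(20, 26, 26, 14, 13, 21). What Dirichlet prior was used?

For a Dirichlet(α) prior with multinomial counts c, the posterior is Dirichlet(α + c) componentwise.
Subtract each count from the matching posterior parameter: 20−12=8, 26−15=11, 26−25=1, 14−2=12, 13−2=11, 21−9=12.

Dirichlet(8, 11, 1, 12, 11, 12)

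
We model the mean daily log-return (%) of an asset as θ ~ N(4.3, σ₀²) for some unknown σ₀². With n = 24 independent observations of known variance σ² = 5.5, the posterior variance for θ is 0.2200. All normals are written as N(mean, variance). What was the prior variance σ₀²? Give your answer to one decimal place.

σ₀² = 5.5

Posterior precision equals prior precision plus data precision: 1/σ_n² = 1/σ₀² + n/σ².
So 1/σ₀² = 1/0.2200 − 24/5.5 = 4.545455 − 4.363636 = 0.181819.
Hence σ₀² = 1/0.181819 ≈ 5.5.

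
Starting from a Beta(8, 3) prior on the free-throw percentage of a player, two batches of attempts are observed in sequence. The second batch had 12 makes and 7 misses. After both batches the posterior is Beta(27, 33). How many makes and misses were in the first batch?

Sequential conjugate updates are equivalent to a single update on the pooled data, so total successes = posterior α − prior α and total failures = posterior β − prior β.
Total across both batches: 27−8=19 makes, 33−3=30 misses.
Subtract the second batch: 19−12=7 makes and 30−7=23 misses.

7 makes and 23 misses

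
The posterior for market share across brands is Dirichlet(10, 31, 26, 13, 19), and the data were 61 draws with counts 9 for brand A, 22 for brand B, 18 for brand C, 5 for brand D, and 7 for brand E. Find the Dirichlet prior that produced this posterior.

Dirichlet(1, 9, 8, 8, 12)

For a Dirichlet(α) prior with multinomial counts c, the posterior is Dirichlet(α + c) componentwise.
Subtract each count from the matching posterior parameter: 10−9=1, 31−22=9, 26−18=8, 13−5=8, 19−7=12.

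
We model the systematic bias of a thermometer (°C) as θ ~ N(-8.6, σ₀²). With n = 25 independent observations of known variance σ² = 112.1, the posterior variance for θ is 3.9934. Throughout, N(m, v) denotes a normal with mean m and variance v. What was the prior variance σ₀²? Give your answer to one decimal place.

For the Normal–Normal model with known σ², precisions add: τ_n = τ₀ + n/σ².
So 1/σ₀² = 1/3.9934 − 25/112.1 = 0.250413 − 0.223015 = 0.027398.
Hence σ₀² = 1/0.027398 ≈ 36.5.

σ₀² = 36.5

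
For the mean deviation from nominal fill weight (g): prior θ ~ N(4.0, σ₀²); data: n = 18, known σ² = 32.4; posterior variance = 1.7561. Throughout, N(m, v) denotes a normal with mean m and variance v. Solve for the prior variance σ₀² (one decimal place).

σ₀² = 72.0

Posterior precision equals prior precision plus data precision: 1/σ_n² = 1/σ₀² + n/σ².
So 1/σ₀² = 1/1.7561 − 18/32.4 = 0.569444 − 0.555556 = 0.013888.
Hence σ₀² = 1/0.013888 ≈ 72.0.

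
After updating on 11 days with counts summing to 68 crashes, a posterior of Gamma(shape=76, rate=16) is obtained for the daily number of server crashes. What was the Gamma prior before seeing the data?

Gamma(shape=8, rate=5)

Gamma–Poisson conjugacy: posterior shape = α + Σxᵢ, posterior rate = β + n.
So α = 76 − 68 = 8 and β = 16 − 11 = 5.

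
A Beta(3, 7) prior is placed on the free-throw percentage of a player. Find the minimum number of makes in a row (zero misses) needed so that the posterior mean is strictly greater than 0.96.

k = 166

After k makes and 0 misses the posterior is Beta(3+k, 7), with mean (3+k)/(3+7+k).
Set (3+k)/(10+k) > 0.96 and solve: k > (0.96·10 − 3)/(1 − 0.96) = 165.000.
The smallest integer exceeding 165.000 is 166, and checking k=166: (169)/(176) = 0.9602 > 0.96.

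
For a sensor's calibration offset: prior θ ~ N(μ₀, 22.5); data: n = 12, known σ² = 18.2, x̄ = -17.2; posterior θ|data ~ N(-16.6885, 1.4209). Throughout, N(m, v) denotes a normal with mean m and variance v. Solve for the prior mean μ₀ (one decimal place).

μ₀ = -9.1

The posterior mean is a precision-weighted average: μ_n = (τ₀μ₀ + τ_data·x̄)/(τ₀+τ_data), with τ₀=1/σ₀² and τ_data=n/σ².
Here τ₀ = 1/22.5 = 0.044444 and τ_data = 12/18.2 = 0.659341, so τ_n = 0.703785.
Rearranging for μ₀: μ₀ = (μ_n·τ_n − τ_data·x̄)/τ₀ = (-16.6885·0.703785 − 0.659341·-17.2) / 0.044444 = -0.404451/0.044444 ≈ -9.1.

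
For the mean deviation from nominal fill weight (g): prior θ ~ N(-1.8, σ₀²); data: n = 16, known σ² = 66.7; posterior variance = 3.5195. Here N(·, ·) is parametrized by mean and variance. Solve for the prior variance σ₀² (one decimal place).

For the Normal–Normal model with known σ², precisions add: τ_n = τ₀ + n/σ².
So 1/σ₀² = 1/3.5195 − 16/66.7 = 0.284131 − 0.239880 = 0.044251.
Hence σ₀² = 1/0.044251 ≈ 22.6.

σ₀² = 22.6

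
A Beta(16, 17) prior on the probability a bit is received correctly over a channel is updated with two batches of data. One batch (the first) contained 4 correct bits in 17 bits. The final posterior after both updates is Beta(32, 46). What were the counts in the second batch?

Sequential conjugate updates are equivalent to a single update on the pooled data, so total successes = posterior α − prior α and total failures = posterior β − prior β.
Total across both batches: 32−16=16 correct bits, 46−17=29 errors.
Subtract the first batch: 16−4=12 correct bits and 29−13=16 errors.

12 correct bits and 16 errors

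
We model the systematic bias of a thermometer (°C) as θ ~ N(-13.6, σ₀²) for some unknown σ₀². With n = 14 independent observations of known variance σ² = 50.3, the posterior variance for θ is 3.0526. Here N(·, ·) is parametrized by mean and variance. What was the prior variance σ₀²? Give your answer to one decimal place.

σ₀² = 20.3

Posterior precision equals prior precision plus data precision: 1/σ_n² = 1/σ₀² + n/σ².
So 1/σ₀² = 1/3.0526 − 14/50.3 = 0.327590 − 0.278330 = 0.049260.
Hence σ₀² = 1/0.049260 ≈ 20.3.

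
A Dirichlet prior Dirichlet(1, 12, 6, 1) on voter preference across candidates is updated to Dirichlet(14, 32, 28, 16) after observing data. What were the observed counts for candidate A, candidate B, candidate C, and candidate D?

For a Dirichlet(α) prior with multinomial counts c, the posterior is Dirichlet(α + c) componentwise.
Counts are posterior − prior componentwise: 14−1=13, 32−12=20, 28−6=22, 16−1=15.

counts (13, 20, 22, 15)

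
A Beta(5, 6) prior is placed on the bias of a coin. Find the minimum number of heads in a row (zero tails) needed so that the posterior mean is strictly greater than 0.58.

k = 4

After k heads and 0 tails the posterior is Beta(5+k, 6), with mean (5+k)/(5+6+k).
Set (5+k)/(11+k) > 0.58 and solve: k > (0.58·11 − 5)/(1 − 0.58) = 3.286.
The smallest integer exceeding 3.286 is 4.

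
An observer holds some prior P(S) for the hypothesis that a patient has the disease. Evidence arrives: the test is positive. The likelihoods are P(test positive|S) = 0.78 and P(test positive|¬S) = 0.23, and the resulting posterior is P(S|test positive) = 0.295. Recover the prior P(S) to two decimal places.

P(S) = 0.11

Bayes' rule in odds form gives O(S|E) = O(S)·[P(E|S)/P(E|¬S)], hence O(S) = O(S|E)/LR.
Posterior odds = 0.295/(1−0.295) = 0.4184. LR = 0.78/0.23 = 3.3913.
Prior odds = 0.4184/3.3913 = 0.1234, so P(S) = 0.1234/(1+0.1234) ≈ 0.11.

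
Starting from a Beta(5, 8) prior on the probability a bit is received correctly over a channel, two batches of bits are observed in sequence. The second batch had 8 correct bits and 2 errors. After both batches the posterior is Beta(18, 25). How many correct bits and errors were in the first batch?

Sequential conjugate updates are equivalent to a single update on the pooled data, so total successes = posterior α − prior α and total failures = posterior β − prior β.
Total across both batches: 18−5=13 correct bits, 25−8=17 errors.
Subtract the second batch: 13−8=5 correct bits and 17−2=15 errors.

5 correct bits and 15 errors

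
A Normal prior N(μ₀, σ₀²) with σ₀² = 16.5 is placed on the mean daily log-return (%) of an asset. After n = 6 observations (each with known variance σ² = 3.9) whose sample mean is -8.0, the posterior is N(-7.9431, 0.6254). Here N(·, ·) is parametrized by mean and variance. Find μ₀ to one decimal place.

μ₀ = -6.5

With known observation variance, the Normal–Normal posterior has precision τ_n = τ₀ + n/σ² and mean μ_n = (τ₀μ₀ + (n/σ²)x̄)/τ_n.
Here τ₀ = 1/16.5 = 0.060606 and τ_data = 6/3.9 = 1.538462, so τ_n = 1.599068.
Rearranging for μ₀: μ₀ = (μ_n·τ_n − τ_data·x̄)/τ₀ = (-7.9431·1.599068 − 1.538462·-8.0) / 0.060606 = -0.393861/0.060606 ≈ -6.5.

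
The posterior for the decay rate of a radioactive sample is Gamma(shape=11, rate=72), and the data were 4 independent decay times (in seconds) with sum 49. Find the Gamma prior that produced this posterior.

Gamma–exponential conjugacy: posterior shape = α + n, posterior rate = β + Σtᵢ.
So α = 11 − 4 = 7 and β = 72 − 49 = 23.

Gamma(shape=7, rate=23)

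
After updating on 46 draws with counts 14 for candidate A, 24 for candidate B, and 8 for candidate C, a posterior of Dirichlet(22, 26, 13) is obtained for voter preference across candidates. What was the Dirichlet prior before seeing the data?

For a Dirichlet(α) prior with multinomial counts c, the posterior is Dirichlet(α + c) componentwise.
Subtract each count from the matching posterior parameter: 22−14=8, 26−24=2, 13−8=5.

Dirichlet(8, 2, 5)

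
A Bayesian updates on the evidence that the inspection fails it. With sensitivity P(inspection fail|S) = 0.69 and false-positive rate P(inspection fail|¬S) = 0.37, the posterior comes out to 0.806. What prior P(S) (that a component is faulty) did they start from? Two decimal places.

P(S) = 0.69

In odds form, posterior odds = prior odds × likelihood ratio, so prior odds = posterior odds ÷ LR.
Posterior odds = 0.806/(1−0.806) = 4.1546. LR = 0.69/0.37 = 1.8649.
Prior odds = 4.1546/1.8649 = 2.2278, so P(S) = 2.2278/(1+2.2278) ≈ 0.69.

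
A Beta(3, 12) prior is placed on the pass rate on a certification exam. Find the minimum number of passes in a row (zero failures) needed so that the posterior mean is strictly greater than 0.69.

k = 24

After k passes and 0 failures the posterior is Beta(3+k, 12), with mean (3+k)/(3+12+k).
Set (3+k)/(15+k) > 0.69 and solve: k > (0.69·15 − 3)/(1 − 0.69) = 23.710.
The smallest integer exceeding 23.710 is 24, and checking k=24: (27)/(39) = 0.6923 > 0.69.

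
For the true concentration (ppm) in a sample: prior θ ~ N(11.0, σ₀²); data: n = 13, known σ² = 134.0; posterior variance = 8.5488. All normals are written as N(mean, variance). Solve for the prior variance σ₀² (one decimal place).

For the Normal–Normal model with known σ², precisions add: τ_n = τ₀ + n/σ².
So 1/σ₀² = 1/8.5488 − 13/134.0 = 0.116975 − 0.097015 = 0.019960.
Hence σ₀² = 1/0.019960 ≈ 50.1.

σ₀² = 50.1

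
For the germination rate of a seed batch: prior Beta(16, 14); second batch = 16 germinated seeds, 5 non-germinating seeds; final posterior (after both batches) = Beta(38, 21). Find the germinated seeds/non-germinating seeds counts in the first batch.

6 germinated seeds and 2 non-germinating seeds

Sequential conjugate updates are equivalent to a single update on the pooled data, so total successes = posterior α − prior α and total failures = posterior β − prior β.
Total across both batches: 38−16=22 germinated seeds, 21−14=7 non-germinating seeds.
Subtract the second batch: 22−16=6 germinated seeds and 7−5=2 non-germinating seeds.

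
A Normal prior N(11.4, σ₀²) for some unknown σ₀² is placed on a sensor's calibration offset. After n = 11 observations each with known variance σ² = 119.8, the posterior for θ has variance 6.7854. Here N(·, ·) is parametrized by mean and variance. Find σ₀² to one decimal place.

σ₀² = 18.0

For the Normal–Normal model with known σ², precisions add: τ_n = τ₀ + n/σ².
So 1/σ₀² = 1/6.7854 − 11/119.8 = 0.147375 − 0.091820 = 0.055555.
Hence σ₀² = 1/0.055555 ≈ 18.0.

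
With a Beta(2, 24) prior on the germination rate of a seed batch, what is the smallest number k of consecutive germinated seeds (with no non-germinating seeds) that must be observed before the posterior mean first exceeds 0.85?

After k germinated seeds and 0 non-germinating seeds the posterior is Beta(2+k, 24), with mean (2+k)/(2+24+k).
Set (2+k)/(26+k) > 0.85 and solve: k > (0.85·26 − 2)/(1 − 0.85) = 134.000.
The smallest integer exceeding 134.000 is 135.

k = 135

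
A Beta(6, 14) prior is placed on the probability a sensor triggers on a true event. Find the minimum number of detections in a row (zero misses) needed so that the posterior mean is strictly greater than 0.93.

After k detections and 0 misses the posterior is Beta(6+k, 14), with mean (6+k)/(6+14+k).
Set (6+k)/(20+k) > 0.93 and solve: k > (0.93·20 − 6)/(1 − 0.93) = 180.000.
The smallest integer exceeding 180.000 is 181, and checking k=181: (187)/(201) = 0.9303 > 0.93.

k = 181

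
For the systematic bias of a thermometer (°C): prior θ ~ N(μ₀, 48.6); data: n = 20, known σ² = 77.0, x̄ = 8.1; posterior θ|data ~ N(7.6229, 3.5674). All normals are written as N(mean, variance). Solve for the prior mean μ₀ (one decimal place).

μ₀ = 1.6

With known observation variance, the Normal–Normal posterior has precision τ_n = τ₀ + n/σ² and mean μ_n = (τ₀μ₀ + (n/σ²)x̄)/τ_n.
Here τ₀ = 1/48.6 = 0.020576 and τ_data = 20/77.0 = 0.259740, so τ_n = 0.280316.
Rearranging for μ₀: μ₀ = (μ_n·τ_n − τ_data·x̄)/τ₀ = (7.6229·0.280316 − 0.259740·8.1) / 0.020576 = 0.032927/0.020576 ≈ 1.6.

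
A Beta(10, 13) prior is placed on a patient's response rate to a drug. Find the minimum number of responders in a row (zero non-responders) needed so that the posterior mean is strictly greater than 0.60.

k = 10

After k responders and 0 non-responders the posterior is Beta(10+k, 13), with mean (10+k)/(10+13+k).
Set (10+k)/(23+k) > 0.60 and solve: k > (0.60·23 − 10)/(1 − 0.60) = 9.500.
The smallest integer exceeding 9.500 is 10.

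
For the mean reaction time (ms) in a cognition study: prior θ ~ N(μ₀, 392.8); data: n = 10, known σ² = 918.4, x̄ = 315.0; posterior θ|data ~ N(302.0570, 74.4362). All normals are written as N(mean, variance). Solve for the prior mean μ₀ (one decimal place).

The posterior mean is a precision-weighted average: μ_n = (τ₀μ₀ + τ_data·x̄)/(τ₀+τ_data), with τ₀=1/σ₀² and τ_data=n/σ².
Here τ₀ = 1/392.8 = 0.002546 and τ_data = 10/918.4 = 0.010889, so τ_n = 0.013435.
Rearranging for μ₀: μ₀ = (μ_n·τ_n − τ_data·x̄)/τ₀ = (302.0570·0.013435 − 0.010889·315.0) / 0.002546 = 0.628101/0.002546 ≈ 246.7.

μ₀ = 246.7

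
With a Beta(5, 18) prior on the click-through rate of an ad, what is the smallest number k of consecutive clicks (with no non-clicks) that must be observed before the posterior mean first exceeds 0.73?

k = 44

After k clicks and 0 non-clicks the posterior is Beta(5+k, 18), with mean (5+k)/(5+18+k).
Set (5+k)/(23+k) > 0.73 and solve: k > (0.73·23 − 5)/(1 − 0.73) = 43.667.
The smallest integer exceeding 43.667 is 44, and checking k=44: (49)/(67) = 0.7313 > 0.73.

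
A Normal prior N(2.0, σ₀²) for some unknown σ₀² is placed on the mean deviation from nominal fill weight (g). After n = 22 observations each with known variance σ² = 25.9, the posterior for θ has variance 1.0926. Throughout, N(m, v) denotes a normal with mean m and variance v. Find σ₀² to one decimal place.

For the Normal–Normal model with known σ², precisions add: τ_n = τ₀ + n/σ².
So 1/σ₀² = 1/1.0926 − 22/25.9 = 0.915248 − 0.849421 = 0.065827.
Hence σ₀² = 1/0.065827 ≈ 15.2.

σ₀² = 15.2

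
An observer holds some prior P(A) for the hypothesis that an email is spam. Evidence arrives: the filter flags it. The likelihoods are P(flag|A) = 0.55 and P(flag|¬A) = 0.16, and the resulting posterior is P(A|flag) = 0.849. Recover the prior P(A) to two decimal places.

In odds form, posterior odds = prior odds × likelihood ratio, so prior odds = posterior odds ÷ LR.
Posterior odds = 0.849/(1−0.849) = 5.6225. LR = 0.55/0.16 = 3.4375.
Prior odds = 5.6225/3.4375 = 1.6356, so P(A) = 1.6356/(1+1.6356) ≈ 0.62.

P(A) = 0.62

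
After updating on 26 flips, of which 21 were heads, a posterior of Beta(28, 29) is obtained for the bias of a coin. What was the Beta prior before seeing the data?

Beta(7, 24)

Beta is conjugate to the binomial likelihood: posterior = Beta(a+s, b+f).
So a = 28 − 21 = 7 and b = 29 − 5 = 24.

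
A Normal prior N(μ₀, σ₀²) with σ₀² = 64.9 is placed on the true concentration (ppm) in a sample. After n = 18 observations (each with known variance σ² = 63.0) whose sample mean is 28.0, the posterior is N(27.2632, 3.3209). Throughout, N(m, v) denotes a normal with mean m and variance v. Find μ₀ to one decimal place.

μ₀ = 13.6

With known observation variance, the Normal–Normal posterior has precision τ_n = τ₀ + n/σ² and mean μ_n = (τ₀μ₀ + (n/σ²)x̄)/τ_n.
Here τ₀ = 1/64.9 = 0.015408 and τ_data = 18/63.0 = 0.285714, so τ_n = 0.301122.
Rearranging for μ₀: μ₀ = (μ_n·τ_n − τ_data·x̄)/τ₀ = (27.2632·0.301122 − 0.285714·28.0) / 0.015408 = 0.209557/0.015408 ≈ 13.6.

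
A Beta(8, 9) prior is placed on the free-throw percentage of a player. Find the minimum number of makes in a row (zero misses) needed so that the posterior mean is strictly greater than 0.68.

k = 12

After k makes and 0 misses the posterior is Beta(8+k, 9), with mean (8+k)/(8+9+k).
Set (8+k)/(17+k) > 0.68 and solve: k > (0.68·17 − 8)/(1 − 0.68) = 11.125.
The smallest integer exceeding 11.125 is 12, and checking k=12: (20)/(29) = 0.6897 > 0.68.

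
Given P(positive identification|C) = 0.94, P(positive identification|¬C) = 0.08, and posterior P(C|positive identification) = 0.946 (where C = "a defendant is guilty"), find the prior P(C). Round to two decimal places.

In odds form, posterior odds = prior odds × likelihood ratio, so prior odds = posterior odds ÷ LR.
Posterior odds = 0.946/(1−0.946) = 17.5185. LR = 0.94/0.08 = 11.7500.
Prior odds = 17.5185/11.7500 = 1.4909, so P(C) = 1.4909/(1+1.4909) ≈ 0.60.

P(C) = 0.60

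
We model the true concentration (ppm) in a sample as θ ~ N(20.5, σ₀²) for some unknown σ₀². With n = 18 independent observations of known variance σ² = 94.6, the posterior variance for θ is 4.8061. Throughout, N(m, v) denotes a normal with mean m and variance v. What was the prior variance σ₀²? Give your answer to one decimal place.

σ₀² = 56.2

Posterior precision equals prior precision plus data precision: 1/σ_n² = 1/σ₀² + n/σ².
So 1/σ₀² = 1/4.8061 − 18/94.6 = 0.208069 − 0.190275 = 0.017794.
Hence σ₀² = 1/0.017794 ≈ 56.2.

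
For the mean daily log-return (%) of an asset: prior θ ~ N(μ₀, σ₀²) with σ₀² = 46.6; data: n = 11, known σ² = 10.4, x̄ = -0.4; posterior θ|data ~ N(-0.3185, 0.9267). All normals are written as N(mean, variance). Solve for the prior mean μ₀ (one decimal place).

μ₀ = 3.7

The posterior mean is a precision-weighted average: μ_n = (τ₀μ₀ + τ_data·x̄)/(τ₀+τ_data), with τ₀=1/σ₀² and τ_data=n/σ².
Here τ₀ = 1/46.6 = 0.021459 and τ_data = 11/10.4 = 1.057692, so τ_n = 1.079151.
Rearranging for μ₀: μ₀ = (μ_n·τ_n − τ_data·x̄)/τ₀ = (-0.3185·1.079151 − 1.057692·-0.4) / 0.021459 = 0.079367/0.021459 ≈ 3.7.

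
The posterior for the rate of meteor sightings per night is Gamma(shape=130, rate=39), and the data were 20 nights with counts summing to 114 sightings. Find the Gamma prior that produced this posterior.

Gamma(shape=16, rate=19)

A Gamma(α, β) prior (rate parametrization) on a Poisson rate with n observations summing to S gives posterior Gamma(α+S, β+n).
So α = 130 − 114 = 16 and β = 39 − 20 = 19.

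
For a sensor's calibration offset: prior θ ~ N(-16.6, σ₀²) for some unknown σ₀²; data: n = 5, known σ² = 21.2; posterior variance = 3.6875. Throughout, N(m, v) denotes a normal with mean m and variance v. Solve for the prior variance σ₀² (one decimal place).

σ₀² = 28.3

For the Normal–Normal model with known σ², precisions add: τ_n = τ₀ + n/σ².
So 1/σ₀² = 1/3.6875 − 5/21.2 = 0.271186 − 0.235849 = 0.035337.
Hence σ₀² = 1/0.035337 ≈ 28.3.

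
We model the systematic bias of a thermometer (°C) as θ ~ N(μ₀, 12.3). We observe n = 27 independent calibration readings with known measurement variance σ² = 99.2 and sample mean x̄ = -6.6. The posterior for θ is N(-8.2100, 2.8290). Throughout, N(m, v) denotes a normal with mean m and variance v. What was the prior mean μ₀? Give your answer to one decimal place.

μ₀ = -13.6

The posterior mean is a precision-weighted average: μ_n = (τ₀μ₀ + τ_data·x̄)/(τ₀+τ_data), with τ₀=1/σ₀² and τ_data=n/σ².
Here τ₀ = 1/12.3 = 0.081301 and τ_data = 27/99.2 = 0.272177, so τ_n = 0.353478.
Rearranging for μ₀: μ₀ = (μ_n·τ_n − τ_data·x̄)/τ₀ = (-8.2100·0.353478 − 0.272177·-6.6) / 0.081301 = -1.105686/0.081301 ≈ -13.6.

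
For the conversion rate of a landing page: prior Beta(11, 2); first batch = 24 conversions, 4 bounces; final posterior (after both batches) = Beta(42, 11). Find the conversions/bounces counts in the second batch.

Because Beta–binomial updating is additive in the counts, the combined data contributed (α_post−α_prior, β_post−β_prior) successes and failures.
Total across both batches: 42−11=31 conversions, 11−2=9 bounces.
Subtract the first batch: 31−24=7 conversions and 9−4=5 bounces.

7 conversions and 5 bounces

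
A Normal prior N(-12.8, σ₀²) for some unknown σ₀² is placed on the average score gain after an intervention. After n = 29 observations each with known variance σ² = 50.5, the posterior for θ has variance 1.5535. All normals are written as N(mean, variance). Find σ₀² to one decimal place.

σ₀² = 14.4

Posterior precision equals prior precision plus data precision: 1/σ_n² = 1/σ₀² + n/σ².
So 1/σ₀² = 1/1.5535 − 29/50.5 = 0.643708 − 0.574257 = 0.069451.
Hence σ₀² = 1/0.069451 ≈ 14.4.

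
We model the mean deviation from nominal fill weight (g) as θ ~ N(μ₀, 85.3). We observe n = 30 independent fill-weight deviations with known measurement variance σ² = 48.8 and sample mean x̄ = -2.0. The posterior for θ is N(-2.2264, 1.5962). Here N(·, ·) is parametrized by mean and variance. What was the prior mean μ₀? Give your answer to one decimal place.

μ₀ = -14.1

The posterior mean is a precision-weighted average: μ_n = (τ₀μ₀ + τ_data·x̄)/(τ₀+τ_data), with τ₀=1/σ₀² and τ_data=n/σ².
Here τ₀ = 1/85.3 = 0.011723 and τ_data = 30/48.8 = 0.614754, so τ_n = 0.626477.
Rearranging for μ₀: μ₀ = (μ_n·τ_n − τ_data·x̄)/τ₀ = (-2.2264·0.626477 − 0.614754·-2.0) / 0.011723 = -0.165280/0.011723 ≈ -14.1.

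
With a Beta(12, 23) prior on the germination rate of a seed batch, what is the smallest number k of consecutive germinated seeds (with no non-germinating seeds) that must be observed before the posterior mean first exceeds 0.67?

k = 35

After k germinated seeds and 0 non-germinating seeds the posterior is Beta(12+k, 23), with mean (12+k)/(12+23+k).
Set (12+k)/(35+k) > 0.67 and solve: k > (0.67·35 − 12)/(1 − 0.67) = 34.697.
The smallest integer exceeding 34.697 is 35.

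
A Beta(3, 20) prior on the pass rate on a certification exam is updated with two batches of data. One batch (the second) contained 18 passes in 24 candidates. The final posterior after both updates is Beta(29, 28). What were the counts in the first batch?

8 passes and 2 failures

Because Beta–binomial updating is additive in the counts, the combined data contributed (α_post−α_prior, β_post−β_prior) successes and failures.
Total across both batches: 29−3=26 passes, 28−20=8 failures.
Subtract the second batch: 26−18=8 passes and 8−6=2 failures.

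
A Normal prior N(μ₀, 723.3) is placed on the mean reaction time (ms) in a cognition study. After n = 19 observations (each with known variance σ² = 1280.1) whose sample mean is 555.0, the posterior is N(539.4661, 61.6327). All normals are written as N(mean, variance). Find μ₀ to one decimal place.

The posterior mean is a precision-weighted average: μ_n = (τ₀μ₀ + τ_data·x̄)/(τ₀+τ_data), with τ₀=1/σ₀² and τ_data=n/σ².
Here τ₀ = 1/723.3 = 0.001383 and τ_data = 19/1280.1 = 0.014843, so τ_n = 0.016226.
Rearranging for μ₀: μ₀ = (μ_n·τ_n − τ_data·x̄)/τ₀ = (539.4661·0.016226 − 0.014843·555.0) / 0.001383 = 0.515512/0.001383 ≈ 372.7.

μ₀ = 372.7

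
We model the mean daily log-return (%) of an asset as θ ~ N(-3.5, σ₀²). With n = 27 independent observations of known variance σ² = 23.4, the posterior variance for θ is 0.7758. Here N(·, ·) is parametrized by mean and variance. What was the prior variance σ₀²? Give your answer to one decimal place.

σ₀² = 7.4

Posterior precision equals prior precision plus data precision: 1/σ_n² = 1/σ₀² + n/σ².
So 1/σ₀² = 1/0.7758 − 27/23.4 = 1.288992 − 1.153846 = 0.135146.
Hence σ₀² = 1/0.135146 ≈ 7.4.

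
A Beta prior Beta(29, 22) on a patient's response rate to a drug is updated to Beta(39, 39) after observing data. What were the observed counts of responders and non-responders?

10 responders and 17 non-responders

Beta is conjugate to the binomial likelihood: posterior = Beta(α+s, β+f).
Match parameters: s=39−29=10, f=39−22=17.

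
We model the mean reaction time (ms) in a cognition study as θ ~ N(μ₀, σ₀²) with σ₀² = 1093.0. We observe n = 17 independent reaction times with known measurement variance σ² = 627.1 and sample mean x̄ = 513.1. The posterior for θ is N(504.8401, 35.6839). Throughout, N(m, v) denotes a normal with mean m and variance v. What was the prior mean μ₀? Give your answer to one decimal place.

μ₀ = 260.1

The posterior mean is a precision-weighted average: μ_n = (τ₀μ₀ + τ_data·x̄)/(τ₀+τ_data), with τ₀=1/σ₀² and τ_data=n/σ².
Here τ₀ = 1/1093.0 = 0.000915 and τ_data = 17/627.1 = 0.027109, so τ_n = 0.028024.
Rearranging for μ₀: μ₀ = (μ_n·τ_n − τ_data·x̄)/τ₀ = (504.8401·0.028024 − 0.027109·513.1) / 0.000915 = 0.238011/0.000915 ≈ 260.1.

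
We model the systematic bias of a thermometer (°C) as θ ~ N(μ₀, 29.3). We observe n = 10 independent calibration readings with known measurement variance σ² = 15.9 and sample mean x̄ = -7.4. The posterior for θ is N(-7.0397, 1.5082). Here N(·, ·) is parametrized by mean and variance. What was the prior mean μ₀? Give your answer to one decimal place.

μ₀ = -0.4

The posterior mean is a precision-weighted average: μ_n = (τ₀μ₀ + τ_data·x̄)/(τ₀+τ_data), with τ₀=1/σ₀² and τ_data=n/σ².
Here τ₀ = 1/29.3 = 0.034130 and τ_data = 10/15.9 = 0.628931, so τ_n = 0.663061.
Rearranging for μ₀: μ₀ = (μ_n·τ_n − τ_data·x̄)/τ₀ = (-7.0397·0.663061 − 0.628931·-7.4) / 0.034130 = -0.013661/0.034130 ≈ -0.4.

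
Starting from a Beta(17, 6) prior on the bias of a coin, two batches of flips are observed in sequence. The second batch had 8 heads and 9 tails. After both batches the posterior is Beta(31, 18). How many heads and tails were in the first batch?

6 heads and 3 tails

Because Beta–binomial updating is additive in the counts, the combined data contributed (α_post−α_prior, β_post−β_prior) successes and failures.
Total across both batches: 31−17=14 heads, 18−6=12 tails.
Subtract the second batch: 14−8=6 heads and 12−9=3 tails.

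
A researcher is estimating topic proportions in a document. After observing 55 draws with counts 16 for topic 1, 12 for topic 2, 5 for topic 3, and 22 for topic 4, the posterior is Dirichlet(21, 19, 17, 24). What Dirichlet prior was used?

Dirichlet(5, 7, 12, 2)

For a Dirichlet(α) prior with multinomial counts c, the posterior is Dirichlet(α + c) componentwise.
Subtract each count from the matching posterior parameter: 21−16=5, 19−12=7, 17−5=12, 24−22=2.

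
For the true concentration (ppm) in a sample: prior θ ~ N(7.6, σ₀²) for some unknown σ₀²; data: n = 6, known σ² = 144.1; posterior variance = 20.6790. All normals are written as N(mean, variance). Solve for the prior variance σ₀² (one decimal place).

σ₀² = 148.8

For the Normal–Normal model with known σ², precisions add: τ_n = τ₀ + n/σ².
So 1/σ₀² = 1/20.6790 − 6/144.1 = 0.048358 − 0.041638 = 0.006720.
Hence σ₀² = 1/0.006720 ≈ 148.8.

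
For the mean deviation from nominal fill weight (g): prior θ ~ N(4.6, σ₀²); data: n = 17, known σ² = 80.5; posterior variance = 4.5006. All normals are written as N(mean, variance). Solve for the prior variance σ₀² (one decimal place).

σ₀² = 90.8

Posterior precision equals prior precision plus data precision: 1/σ_n² = 1/σ₀² + n/σ².
So 1/σ₀² = 1/4.5006 − 17/80.5 = 0.222193 − 0.211180 = 0.011013.
Hence σ₀² = 1/0.011013 ≈ 90.8.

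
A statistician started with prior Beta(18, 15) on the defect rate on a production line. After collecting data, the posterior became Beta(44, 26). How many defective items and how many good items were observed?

A Beta(α, β) prior with s successes and f failures in binomial data gives a Beta(α+s, β+f) posterior.
So s = 44 − 18 = 26 and f = 26 − 15 = 11.

26 defective items and 11 good items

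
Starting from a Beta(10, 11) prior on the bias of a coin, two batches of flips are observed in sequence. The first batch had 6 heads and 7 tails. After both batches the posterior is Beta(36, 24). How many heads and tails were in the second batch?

Sequential conjugate updates are equivalent to a single update on the pooled data, so total successes = posterior α − prior α and total failures = posterior β − prior β.
Total across both batches: 36−10=26 heads, 24−11=13 tails.
Subtract the first batch: 26−6=20 heads and 13−7=6 tails.

20 heads and 6 tails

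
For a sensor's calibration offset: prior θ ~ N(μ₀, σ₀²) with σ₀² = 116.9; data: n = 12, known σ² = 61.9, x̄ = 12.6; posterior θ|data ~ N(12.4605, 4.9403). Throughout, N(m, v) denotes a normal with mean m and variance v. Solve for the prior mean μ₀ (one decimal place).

μ₀ = 9.3

With known observation variance, the Normal–Normal posterior has precision τ_n = τ₀ + n/σ² and mean μ_n = (τ₀μ₀ + (n/σ²)x̄)/τ_n.
Here τ₀ = 1/116.9 = 0.008554 and τ_data = 12/61.9 = 0.193861, so τ_n = 0.202415.
Rearranging for μ₀: μ₀ = (μ_n·τ_n − τ_data·x̄)/τ₀ = (12.4605·0.202415 − 0.193861·12.6) / 0.008554 = 0.079544/0.008554 ≈ 9.3.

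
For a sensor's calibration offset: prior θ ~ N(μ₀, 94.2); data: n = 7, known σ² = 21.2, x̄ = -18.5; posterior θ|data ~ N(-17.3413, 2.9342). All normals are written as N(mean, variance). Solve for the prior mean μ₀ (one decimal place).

μ₀ = 18.7

With known observation variance, the Normal–Normal posterior has precision τ_n = τ₀ + n/σ² and mean μ_n = (τ₀μ₀ + (n/σ²)x̄)/τ_n.
Here τ₀ = 1/94.2 = 0.010616 and τ_data = 7/21.2 = 0.330189, so τ_n = 0.340805.
Rearranging for μ₀: μ₀ = (μ_n·τ_n − τ_data·x̄)/τ₀ = (-17.3413·0.340805 − 0.330189·-18.5) / 0.010616 = 0.198495/0.010616 ≈ 18.7.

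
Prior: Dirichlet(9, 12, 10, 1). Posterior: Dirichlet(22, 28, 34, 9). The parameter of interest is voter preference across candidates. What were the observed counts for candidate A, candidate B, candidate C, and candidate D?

For a Dirichlet(α) prior with multinomial counts c, the posterior is Dirichlet(α + c) componentwise.
Counts are posterior − prior componentwise: 22−9=13, 28−12=16, 34−10=24, 9−1=8.

counts (13, 16, 24, 8)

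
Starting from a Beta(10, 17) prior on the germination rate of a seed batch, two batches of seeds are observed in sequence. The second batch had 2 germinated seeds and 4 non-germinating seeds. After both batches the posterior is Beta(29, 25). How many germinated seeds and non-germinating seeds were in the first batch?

17 germinated seeds and 4 non-germinating seeds

Sequential conjugate updates are equivalent to a single update on the pooled data, so total successes = posterior α − prior α and total failures = posterior β − prior β.
Total across both batches: 29−10=19 germinated seeds, 25−17=8 non-germinating seeds.
Subtract the second batch: 19−2=17 germinated seeds and 8−4=4 non-germinating seeds.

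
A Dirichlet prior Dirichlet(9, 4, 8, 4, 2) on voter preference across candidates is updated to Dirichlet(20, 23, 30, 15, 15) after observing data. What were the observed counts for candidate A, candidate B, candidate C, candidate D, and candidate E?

For a Dirichlet(α) prior with multinomial counts c, the posterior is Dirichlet(α + c) componentwise.
Counts are posterior − prior componentwise: 20−9=11, 23−4=19, 30−8=22, 15−4=11, 15−2=13.

counts (11, 19, 22, 11, 13)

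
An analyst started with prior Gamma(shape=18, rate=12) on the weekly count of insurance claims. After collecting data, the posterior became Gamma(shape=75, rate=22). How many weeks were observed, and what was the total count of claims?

Gamma–Poisson conjugacy: posterior shape = α + Σxᵢ, posterior rate = β + n.
Matching: Σxᵢ = 75 − 18 = 57 and n = 22 − 12 = 10.

n = 10 weeks with total 57 claims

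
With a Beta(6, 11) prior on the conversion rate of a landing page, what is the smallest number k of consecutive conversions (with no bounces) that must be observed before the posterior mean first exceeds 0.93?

After k conversions and 0 bounces the posterior is Beta(6+k, 11), with mean (6+k)/(6+11+k).
Set (6+k)/(17+k) > 0.93 and solve: k > (0.93·17 − 6)/(1 − 0.93) = 140.143.
The smallest integer exceeding 140.143 is 141, and checking k=141: (147)/(158) = 0.9304 > 0.93.

k = 141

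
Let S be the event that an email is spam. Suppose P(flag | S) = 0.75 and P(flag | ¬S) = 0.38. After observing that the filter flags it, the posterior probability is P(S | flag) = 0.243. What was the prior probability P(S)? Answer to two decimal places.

In odds form, posterior odds = prior odds × likelihood ratio, so prior odds = posterior odds ÷ LR.
Posterior odds = 0.243/(1−0.243) = 0.3210. LR = 0.75/0.38 = 1.9737.
Prior odds = 0.3210/1.9737 = 0.1626, so P(S) = 0.1626/(1+0.1626) ≈ 0.14.

P(S) = 0.14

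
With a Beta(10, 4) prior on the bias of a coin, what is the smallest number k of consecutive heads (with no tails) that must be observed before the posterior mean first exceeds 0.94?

k = 53

After k heads and 0 tails the posterior is Beta(10+k, 4), with mean (10+k)/(10+4+k).
Set (10+k)/(14+k) > 0.94 and solve: k > (0.94·14 − 10)/(1 − 0.94) = 52.667.
The smallest integer exceeding 52.667 is 53, and checking k=53: (63)/(67) = 0.9403 > 0.94.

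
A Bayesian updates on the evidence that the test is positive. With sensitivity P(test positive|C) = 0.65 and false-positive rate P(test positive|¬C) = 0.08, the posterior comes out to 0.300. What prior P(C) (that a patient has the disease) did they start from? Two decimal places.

P(C) = 0.05

Bayes' rule in odds form gives O(C|E) = O(C)·[P(E|C)/P(E|¬C)], hence O(C) = O(C|E)/LR.
Posterior odds = 0.300/(1−0.300) = 0.4286. LR = 0.65/0.08 = 8.1250.
Prior odds = 0.4286/8.1250 = 0.0528, so P(C) = 0.0528/(1+0.0528) ≈ 0.05.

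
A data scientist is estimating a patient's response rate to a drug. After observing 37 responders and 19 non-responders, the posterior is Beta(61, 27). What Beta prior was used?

Under Beta–binomial conjugacy the posterior parameters are (a+s, b+f).
Subtract the data counts: 61−37=24, 27−19=8.

Beta(24, 8)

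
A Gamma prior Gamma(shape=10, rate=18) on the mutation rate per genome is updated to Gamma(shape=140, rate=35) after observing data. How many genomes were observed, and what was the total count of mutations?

Gamma–Poisson conjugacy: posterior shape = α + Σxᵢ, posterior rate = β + n.
Matching: Σxᵢ = 140 − 10 = 130 and n = 35 − 18 = 17.

n = 17 genomes with total 130 mutations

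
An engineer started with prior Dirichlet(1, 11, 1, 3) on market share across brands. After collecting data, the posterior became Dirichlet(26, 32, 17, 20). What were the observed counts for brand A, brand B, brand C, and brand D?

counts (25, 21, 16, 17)

For a Dirichlet(α) prior with multinomial counts c, the posterior is Dirichlet(α + c) componentwise.
Counts are posterior − prior componentwise: 26−1=25, 32−11=21, 17−1=16, 20−3=17.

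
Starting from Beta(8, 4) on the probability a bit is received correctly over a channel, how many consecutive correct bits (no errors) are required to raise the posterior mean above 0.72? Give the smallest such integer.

After k correct bits and 0 errors the posterior is Beta(8+k, 4), with mean (8+k)/(8+4+k).
Set (8+k)/(12+k) > 0.72 and solve: k > (0.72·12 − 8)/(1 − 0.72) = 2.286.
The smallest integer exceeding 2.286 is 3.

k = 3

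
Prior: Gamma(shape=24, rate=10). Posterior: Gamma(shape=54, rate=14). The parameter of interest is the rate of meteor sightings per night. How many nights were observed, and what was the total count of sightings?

n = 4 nights with total 30 sightings

Gamma–Poisson conjugacy: posterior shape = α + Σxᵢ, posterior rate = β + n.
Matching: Σxᵢ = 54 − 24 = 30 and n = 14 − 10 = 4.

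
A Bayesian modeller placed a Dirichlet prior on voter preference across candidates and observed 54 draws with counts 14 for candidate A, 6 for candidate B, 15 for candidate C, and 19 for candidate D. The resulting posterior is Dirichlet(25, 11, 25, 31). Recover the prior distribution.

For a Dirichlet(α) prior with multinomial counts c, the posterior is Dirichlet(α + c) componentwise.
Subtract each count from the matching posterior parameter: 25−14=11, 11−6=5, 25−15=10, 31−19=12.

Dirichlet(11, 5, 10, 12)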